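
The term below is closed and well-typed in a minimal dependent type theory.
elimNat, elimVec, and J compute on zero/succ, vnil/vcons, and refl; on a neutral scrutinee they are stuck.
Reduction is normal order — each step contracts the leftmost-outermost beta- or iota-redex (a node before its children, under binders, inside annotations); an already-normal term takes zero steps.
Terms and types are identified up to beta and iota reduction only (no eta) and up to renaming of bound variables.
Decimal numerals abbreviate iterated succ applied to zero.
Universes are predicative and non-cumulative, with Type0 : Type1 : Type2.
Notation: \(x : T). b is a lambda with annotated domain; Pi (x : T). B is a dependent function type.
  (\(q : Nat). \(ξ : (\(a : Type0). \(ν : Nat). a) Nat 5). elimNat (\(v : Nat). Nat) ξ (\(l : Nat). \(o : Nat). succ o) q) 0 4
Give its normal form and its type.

resulting normal form:
  4
the term's type:
  Nat


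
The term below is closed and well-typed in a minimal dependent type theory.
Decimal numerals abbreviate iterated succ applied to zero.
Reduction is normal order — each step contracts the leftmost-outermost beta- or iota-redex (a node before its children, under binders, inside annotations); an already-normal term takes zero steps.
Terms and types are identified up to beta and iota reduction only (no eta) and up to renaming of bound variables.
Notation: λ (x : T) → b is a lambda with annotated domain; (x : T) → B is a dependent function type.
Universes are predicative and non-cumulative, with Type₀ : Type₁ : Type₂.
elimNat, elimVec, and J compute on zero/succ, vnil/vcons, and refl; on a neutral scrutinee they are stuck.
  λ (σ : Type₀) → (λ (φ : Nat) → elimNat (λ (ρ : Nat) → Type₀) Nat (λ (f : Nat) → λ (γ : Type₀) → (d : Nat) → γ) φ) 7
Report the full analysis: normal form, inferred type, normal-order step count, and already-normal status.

normal form:
  λ (σ : Type₀) → (φ : Nat) → (ρ : Nat) → (f : Nat) → (γ : Nat) → (d : Nat) → (ψ : Nat) → (a : Nat) → Nat
inferred type:
  (σ : Type₀) → Type₀
normal-order step count: 23
started in normal form: no
first redex: a beta-redex


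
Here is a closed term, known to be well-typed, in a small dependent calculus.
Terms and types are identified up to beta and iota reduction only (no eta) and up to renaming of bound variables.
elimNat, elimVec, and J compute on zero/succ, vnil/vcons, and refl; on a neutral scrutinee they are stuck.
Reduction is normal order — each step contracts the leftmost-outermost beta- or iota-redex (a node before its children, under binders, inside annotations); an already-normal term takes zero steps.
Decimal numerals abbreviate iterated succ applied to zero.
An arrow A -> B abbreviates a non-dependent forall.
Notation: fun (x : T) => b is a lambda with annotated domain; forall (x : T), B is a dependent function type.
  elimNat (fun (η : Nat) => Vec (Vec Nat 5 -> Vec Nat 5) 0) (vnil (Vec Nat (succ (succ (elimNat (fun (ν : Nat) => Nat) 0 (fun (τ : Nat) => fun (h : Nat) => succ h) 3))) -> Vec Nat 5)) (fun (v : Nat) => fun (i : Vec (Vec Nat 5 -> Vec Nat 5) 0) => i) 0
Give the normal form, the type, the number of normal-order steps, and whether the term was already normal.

resulting normal form:
  vnil (Vec Nat 5 -> Vec Nat 5)
the term's type:
  Vec (Vec Nat 5 -> Vec Nat 5) 0
steps to reach normal form (normal order): 11
started in normal form: no
first redex: an elimNat iota-redex


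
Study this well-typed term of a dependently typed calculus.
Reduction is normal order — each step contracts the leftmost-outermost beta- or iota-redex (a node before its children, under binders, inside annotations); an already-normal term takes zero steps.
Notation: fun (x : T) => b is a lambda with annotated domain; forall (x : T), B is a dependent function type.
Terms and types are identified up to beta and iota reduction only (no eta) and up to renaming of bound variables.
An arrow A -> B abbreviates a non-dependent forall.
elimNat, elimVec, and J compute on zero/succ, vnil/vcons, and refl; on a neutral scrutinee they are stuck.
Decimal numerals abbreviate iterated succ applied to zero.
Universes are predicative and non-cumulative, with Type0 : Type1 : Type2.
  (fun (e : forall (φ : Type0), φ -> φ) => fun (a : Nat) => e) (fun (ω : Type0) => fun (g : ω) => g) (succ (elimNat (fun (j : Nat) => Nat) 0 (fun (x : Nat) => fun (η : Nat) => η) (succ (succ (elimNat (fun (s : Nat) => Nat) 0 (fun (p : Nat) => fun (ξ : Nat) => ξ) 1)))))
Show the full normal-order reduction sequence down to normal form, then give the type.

normal-order reduction:
  (fun (e : forall (φ : Type0), φ -> φ) => fun (a : Nat) => e) (fun (ω : Type0) => fun (g : ω) => g) (succ (elimNat (fun (j : Nat) => Nat) 0 (fun (x : Nat) => fun (η : Nat) => η) (succ (succ (elimNat (fun (s : Nat) => Nat) 0 (fun (p : Nat) => fun (ξ : Nat) => ξ) 1)))))
  ~> (fun (e : Nat) => fun (φ : Type0) => fun (a : φ) => a) (succ (elimNat (fun (ω : Nat) => Nat) 0 (fun (g : Nat) => fun (j : Nat) => j) (succ (succ (elimNat (fun (x : Nat) => Nat) 0 (fun (η : Nat) => fun (s : Nat) => s) 1)))))
  ~> fun (e : Type0) => fun (φ : e) => φ
the term's type:
  forall (e : Type0), e -> e


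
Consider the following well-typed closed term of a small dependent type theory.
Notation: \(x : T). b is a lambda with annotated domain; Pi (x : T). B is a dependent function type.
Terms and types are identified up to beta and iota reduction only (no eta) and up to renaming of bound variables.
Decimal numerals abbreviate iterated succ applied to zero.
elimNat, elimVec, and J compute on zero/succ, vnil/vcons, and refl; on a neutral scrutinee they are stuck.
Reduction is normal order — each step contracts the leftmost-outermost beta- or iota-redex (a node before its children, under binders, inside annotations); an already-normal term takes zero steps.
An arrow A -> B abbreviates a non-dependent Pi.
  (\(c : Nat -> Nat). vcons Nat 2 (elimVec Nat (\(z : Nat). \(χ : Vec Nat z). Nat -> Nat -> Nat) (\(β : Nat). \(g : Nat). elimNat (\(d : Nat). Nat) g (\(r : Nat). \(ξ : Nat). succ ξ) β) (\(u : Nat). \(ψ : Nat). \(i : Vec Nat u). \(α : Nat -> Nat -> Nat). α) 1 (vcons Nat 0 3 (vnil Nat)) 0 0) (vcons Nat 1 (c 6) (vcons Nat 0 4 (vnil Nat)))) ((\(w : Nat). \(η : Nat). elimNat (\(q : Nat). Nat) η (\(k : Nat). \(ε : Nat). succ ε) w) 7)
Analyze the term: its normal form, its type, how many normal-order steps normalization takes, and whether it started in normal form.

normal form:
  vcons Nat 2 0 (vcons Nat 1 13 (vcons Nat 0 4 (vnil Nat)))
the term's type:
  Vec Nat 3
steps to reach normal form (normal order): 34
term was already normal: no
first contracted redex: a beta-redex


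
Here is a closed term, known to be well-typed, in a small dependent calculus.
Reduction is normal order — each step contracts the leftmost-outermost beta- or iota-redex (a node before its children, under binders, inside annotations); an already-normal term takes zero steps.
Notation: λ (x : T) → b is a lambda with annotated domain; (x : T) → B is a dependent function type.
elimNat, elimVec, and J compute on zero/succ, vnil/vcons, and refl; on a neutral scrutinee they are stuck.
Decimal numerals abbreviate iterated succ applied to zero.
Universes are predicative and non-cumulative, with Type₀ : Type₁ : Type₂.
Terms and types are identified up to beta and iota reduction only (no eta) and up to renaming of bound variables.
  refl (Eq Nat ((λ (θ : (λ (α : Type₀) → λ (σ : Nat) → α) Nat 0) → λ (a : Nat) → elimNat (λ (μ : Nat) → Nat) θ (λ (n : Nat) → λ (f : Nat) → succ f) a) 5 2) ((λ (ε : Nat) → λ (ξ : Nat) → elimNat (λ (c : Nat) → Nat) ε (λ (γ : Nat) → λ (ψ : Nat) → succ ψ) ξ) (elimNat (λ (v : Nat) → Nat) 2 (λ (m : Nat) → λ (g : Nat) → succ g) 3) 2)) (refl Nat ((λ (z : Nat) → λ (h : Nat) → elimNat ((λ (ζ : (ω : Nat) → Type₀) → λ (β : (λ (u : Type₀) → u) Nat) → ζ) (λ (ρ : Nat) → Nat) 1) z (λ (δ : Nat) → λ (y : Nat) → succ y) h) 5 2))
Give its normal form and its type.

reduced normal form:
  refl (Eq Nat 7 7) (refl Nat 7)
inferred type:
  Eq (Eq Nat 7 7) (refl Nat 7) (refl Nat 7)
observation: contracting a beta-redex first, the term normalizes in 37 steps.


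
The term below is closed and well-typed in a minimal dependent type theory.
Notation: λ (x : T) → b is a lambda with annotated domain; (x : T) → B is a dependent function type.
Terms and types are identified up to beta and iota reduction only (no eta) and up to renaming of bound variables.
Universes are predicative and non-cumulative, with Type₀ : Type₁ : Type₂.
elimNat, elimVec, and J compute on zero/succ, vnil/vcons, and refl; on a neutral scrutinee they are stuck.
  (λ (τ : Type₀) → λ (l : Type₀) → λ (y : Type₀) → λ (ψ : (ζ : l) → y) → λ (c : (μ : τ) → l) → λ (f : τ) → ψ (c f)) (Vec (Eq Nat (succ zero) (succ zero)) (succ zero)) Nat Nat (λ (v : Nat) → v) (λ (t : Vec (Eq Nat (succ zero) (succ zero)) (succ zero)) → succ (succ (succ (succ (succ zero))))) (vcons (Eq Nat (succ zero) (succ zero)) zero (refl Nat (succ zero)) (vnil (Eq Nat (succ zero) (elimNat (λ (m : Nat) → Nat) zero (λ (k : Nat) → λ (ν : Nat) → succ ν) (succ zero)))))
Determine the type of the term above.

inferred type:
  Nat


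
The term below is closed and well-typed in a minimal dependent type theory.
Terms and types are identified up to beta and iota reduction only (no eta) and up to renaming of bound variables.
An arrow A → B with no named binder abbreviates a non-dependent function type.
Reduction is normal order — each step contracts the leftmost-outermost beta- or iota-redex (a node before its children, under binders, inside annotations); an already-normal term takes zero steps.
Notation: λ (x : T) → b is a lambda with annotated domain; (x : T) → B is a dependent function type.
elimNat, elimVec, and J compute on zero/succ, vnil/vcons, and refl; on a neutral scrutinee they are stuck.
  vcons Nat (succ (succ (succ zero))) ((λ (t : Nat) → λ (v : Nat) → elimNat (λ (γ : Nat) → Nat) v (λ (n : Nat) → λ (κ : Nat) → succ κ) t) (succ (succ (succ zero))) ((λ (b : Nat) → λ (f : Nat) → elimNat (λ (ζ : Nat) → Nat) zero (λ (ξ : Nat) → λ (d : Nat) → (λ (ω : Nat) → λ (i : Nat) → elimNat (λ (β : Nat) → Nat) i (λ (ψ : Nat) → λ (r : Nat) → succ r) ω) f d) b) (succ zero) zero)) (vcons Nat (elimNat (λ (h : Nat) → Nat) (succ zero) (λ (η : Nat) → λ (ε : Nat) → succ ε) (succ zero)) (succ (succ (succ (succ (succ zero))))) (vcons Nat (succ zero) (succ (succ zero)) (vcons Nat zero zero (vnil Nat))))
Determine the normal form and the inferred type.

normal form:
  vcons Nat (succ (succ (succ zero))) (succ (succ (succ zero))) (vcons Nat (succ (succ zero)) (succ (succ (succ (succ (succ zero))))) (vcons Nat (succ zero) (succ (succ zero)) (vcons Nat zero zero (vnil Nat))))
type:
  Vec Nat (succ (succ (succ (succ zero))))
observation: the leftmost-outermost redex is a beta-redex, and normalization takes 25 steps.


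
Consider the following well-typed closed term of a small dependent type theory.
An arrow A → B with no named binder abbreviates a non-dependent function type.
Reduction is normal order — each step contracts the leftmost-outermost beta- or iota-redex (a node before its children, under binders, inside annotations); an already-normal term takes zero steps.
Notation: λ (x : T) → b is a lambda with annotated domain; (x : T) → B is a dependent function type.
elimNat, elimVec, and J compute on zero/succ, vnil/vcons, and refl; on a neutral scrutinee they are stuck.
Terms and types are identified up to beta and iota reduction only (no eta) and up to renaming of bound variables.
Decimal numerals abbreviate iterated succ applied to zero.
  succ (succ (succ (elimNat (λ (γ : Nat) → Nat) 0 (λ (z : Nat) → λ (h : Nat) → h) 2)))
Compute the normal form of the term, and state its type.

reduced normal form:
  3
the term's type:
  Nat


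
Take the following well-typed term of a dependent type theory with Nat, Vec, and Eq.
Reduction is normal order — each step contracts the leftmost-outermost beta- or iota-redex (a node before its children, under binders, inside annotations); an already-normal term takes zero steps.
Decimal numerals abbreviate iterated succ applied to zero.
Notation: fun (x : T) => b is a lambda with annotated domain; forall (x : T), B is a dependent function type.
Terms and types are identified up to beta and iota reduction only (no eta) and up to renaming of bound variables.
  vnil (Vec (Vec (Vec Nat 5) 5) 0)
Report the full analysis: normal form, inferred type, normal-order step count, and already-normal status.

resulting normal form:
  vnil (Vec (Vec (Vec Nat 5) 5) 0)
type:
  Vec (Vec (Vec (Vec Nat 5) 5) 0) 0
normal-order step count: 0
already normal: yes


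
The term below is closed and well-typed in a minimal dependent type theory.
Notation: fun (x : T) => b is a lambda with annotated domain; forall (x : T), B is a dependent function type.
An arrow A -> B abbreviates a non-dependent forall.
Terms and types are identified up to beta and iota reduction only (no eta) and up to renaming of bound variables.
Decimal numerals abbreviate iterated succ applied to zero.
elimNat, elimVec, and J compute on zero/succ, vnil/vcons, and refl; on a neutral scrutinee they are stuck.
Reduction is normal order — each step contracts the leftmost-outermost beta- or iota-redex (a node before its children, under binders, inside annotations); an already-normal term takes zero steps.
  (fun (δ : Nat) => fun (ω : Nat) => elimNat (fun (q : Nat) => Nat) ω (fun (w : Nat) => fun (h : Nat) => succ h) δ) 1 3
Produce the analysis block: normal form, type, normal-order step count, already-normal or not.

normal form:
  4
inferred type:
  Nat
reduction steps (normal order): 6
started in normal form: no
first contracted redex: a beta-redex


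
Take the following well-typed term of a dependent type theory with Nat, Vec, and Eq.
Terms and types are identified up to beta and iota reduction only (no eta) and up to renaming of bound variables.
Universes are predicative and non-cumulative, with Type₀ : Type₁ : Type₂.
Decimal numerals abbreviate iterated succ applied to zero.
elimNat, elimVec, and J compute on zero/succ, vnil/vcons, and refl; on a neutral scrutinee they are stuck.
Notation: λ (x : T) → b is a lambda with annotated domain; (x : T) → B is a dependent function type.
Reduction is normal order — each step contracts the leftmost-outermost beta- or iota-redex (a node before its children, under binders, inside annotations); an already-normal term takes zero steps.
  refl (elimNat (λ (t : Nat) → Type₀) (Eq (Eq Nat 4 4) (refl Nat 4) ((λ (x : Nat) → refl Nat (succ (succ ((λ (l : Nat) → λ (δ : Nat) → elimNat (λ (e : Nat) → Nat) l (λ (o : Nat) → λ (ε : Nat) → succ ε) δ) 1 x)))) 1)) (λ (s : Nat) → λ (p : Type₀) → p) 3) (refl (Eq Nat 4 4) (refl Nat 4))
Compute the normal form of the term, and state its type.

reduced normal form:
  refl (Eq (Eq Nat 4 4) (refl Nat 4) (refl Nat 4)) (refl (Eq Nat 4 4) (refl Nat 4))
type:
  Eq (Eq (Eq Nat 4 4) (refl Nat 4) (refl Nat 4)) (refl (Eq Nat 4 4) (refl Nat 4)) (refl (Eq Nat 4 4) (refl Nat 4))


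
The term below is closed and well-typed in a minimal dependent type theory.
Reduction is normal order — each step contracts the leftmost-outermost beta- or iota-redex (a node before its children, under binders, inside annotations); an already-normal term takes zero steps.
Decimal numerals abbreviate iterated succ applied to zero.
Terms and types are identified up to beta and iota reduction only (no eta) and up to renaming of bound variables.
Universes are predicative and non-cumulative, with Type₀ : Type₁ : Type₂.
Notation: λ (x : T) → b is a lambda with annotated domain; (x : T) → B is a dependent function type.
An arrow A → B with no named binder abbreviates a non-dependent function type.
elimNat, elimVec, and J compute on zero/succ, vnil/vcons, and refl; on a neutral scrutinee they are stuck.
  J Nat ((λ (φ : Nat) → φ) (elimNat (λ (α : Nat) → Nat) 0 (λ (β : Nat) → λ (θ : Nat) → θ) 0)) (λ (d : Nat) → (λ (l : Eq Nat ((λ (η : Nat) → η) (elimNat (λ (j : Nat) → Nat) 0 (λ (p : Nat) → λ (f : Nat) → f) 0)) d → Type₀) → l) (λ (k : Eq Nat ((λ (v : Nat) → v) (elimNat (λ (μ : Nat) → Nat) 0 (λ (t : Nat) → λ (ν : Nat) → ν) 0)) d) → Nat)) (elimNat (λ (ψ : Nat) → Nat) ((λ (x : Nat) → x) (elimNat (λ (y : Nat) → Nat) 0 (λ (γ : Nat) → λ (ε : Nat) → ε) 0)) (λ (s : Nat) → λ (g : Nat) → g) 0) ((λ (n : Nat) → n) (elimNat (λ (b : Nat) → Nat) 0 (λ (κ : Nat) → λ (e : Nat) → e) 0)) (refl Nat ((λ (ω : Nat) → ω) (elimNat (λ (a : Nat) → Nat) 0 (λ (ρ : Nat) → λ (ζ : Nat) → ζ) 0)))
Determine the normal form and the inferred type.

normal form:
  0
type:
  Nat
observation: 4 normal-order steps separate the term from its normal form.


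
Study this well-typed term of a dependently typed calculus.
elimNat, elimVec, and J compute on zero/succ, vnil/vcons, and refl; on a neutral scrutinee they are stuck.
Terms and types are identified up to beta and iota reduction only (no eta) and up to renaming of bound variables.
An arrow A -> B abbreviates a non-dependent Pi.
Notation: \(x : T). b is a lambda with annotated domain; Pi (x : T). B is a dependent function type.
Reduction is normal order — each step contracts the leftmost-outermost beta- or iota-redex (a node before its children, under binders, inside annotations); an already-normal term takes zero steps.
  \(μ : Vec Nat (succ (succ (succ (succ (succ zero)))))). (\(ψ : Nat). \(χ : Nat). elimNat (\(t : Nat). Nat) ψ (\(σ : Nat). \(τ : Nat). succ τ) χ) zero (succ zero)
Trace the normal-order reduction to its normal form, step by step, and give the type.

normal-order reduction sequence:
  \(μ : Vec Nat (succ (succ (succ (succ (succ zero)))))). (\(ψ : Nat). \(χ : Nat). elimNat (\(t : Nat). Nat) ψ (\(σ : Nat). \(τ : Nat). succ τ) χ) zero (succ zero)
  ~> \(μ : Vec Nat (succ (succ (succ (succ (succ zero)))))). (\(ψ : Nat). elimNat (\(χ : Nat). Nat) zero (\(t : Nat). \(σ : Nat). succ σ) ψ) (succ zero)
  ~> \(μ : Vec Nat (succ (succ (succ (succ (succ zero)))))). elimNat (\(ψ : Nat). Nat) zero (\(χ : Nat). \(t : Nat). succ t) (succ zero)
  ~> \(μ : Vec Nat (succ (succ (succ (succ (succ zero)))))). (\(ψ : Nat). \(χ : Nat). succ χ) zero (elimNat (\(t : Nat). Nat) zero (\(σ : Nat). \(τ : Nat). succ τ) zero)
  ~> \(μ : Vec Nat (succ (succ (succ (succ (succ zero)))))). (\(ψ : Nat). succ ψ) (elimNat (\(χ : Nat). Nat) zero (\(t : Nat). \(σ : Nat). succ σ) zero)
  ~> \(μ : Vec Nat (succ (succ (succ (succ (succ zero)))))). succ (elimNat (\(ψ : Nat). Nat) zero (\(χ : Nat). \(t : Nat). succ t) zero)
  ~> \(μ : Vec Nat (succ (succ (succ (succ (succ zero)))))). succ zero
type:
  Vec Nat (succ (succ (succ (succ (succ zero))))) -> Nat


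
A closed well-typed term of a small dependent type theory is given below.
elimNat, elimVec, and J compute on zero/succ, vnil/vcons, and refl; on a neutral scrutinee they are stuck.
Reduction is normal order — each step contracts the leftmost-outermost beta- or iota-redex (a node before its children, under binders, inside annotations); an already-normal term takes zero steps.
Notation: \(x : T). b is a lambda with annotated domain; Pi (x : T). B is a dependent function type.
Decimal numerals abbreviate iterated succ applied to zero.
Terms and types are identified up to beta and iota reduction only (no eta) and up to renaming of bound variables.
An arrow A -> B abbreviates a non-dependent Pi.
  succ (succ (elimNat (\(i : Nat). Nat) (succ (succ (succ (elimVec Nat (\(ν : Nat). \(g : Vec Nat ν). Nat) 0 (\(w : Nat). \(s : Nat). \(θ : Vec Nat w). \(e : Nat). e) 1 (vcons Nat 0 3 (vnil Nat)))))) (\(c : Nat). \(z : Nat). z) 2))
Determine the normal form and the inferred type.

resulting normal form:
  5
the term's type:
  Nat


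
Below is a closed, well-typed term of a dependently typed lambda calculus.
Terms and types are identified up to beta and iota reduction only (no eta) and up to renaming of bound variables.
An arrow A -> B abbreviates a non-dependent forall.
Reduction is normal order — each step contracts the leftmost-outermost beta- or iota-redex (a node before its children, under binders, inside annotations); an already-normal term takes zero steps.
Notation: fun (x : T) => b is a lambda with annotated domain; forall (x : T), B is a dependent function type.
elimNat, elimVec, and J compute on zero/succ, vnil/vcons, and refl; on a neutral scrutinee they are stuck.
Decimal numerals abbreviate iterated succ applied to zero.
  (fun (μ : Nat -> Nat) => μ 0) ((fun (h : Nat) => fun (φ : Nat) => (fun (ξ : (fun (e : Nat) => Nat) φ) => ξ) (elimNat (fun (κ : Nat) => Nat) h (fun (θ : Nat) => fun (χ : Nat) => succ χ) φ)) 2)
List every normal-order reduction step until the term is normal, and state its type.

normal-order reduction sequence:
  (fun (μ : Nat -> Nat) => μ 0) ((fun (h : Nat) => fun (φ : Nat) => (fun (ξ : (fun (e : Nat) => Nat) φ) => ξ) (elimNat (fun (κ : Nat) => Nat) h (fun (θ : Nat) => fun (χ : Nat) => succ χ) φ)) 2)
  ~> (fun (μ : Nat) => fun (h : Nat) => (fun (φ : (fun (ξ : Nat) => Nat) h) => φ) (elimNat (fun (e : Nat) => Nat) μ (fun (κ : Nat) => fun (θ : Nat) => succ θ) h)) 2 0
  ~> (fun (μ : Nat) => (fun (h : (fun (φ : Nat) => Nat) μ) => h) (elimNat (fun (ξ : Nat) => Nat) 2 (fun (e : Nat) => fun (κ : Nat) => succ κ) μ)) 0
  ~> (fun (μ : (fun (h : Nat) => Nat) 0) => μ) (elimNat (fun (φ : Nat) => Nat) 2 (fun (ξ : Nat) => fun (e : Nat) => succ e) 0)
  ~> elimNat (fun (μ : Nat) => Nat) 2 (fun (h : Nat) => fun (φ : Nat) => succ φ) 0
  ~> 2
type:
  Nat


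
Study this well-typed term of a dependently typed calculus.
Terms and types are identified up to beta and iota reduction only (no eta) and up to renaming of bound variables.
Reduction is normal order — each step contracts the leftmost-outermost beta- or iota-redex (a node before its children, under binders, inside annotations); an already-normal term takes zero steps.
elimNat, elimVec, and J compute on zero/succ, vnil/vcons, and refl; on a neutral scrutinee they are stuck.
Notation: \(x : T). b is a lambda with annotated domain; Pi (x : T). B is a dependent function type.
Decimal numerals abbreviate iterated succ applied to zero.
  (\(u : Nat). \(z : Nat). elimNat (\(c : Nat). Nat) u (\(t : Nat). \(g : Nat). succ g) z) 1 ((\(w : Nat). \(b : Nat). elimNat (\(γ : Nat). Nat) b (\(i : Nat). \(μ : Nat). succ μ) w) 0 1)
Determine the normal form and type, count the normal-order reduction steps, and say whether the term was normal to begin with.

resulting normal form:
  2
the term's type:
  Nat
steps to reach normal form (normal order): 9
term was already normal: no
first redex: a beta-redex


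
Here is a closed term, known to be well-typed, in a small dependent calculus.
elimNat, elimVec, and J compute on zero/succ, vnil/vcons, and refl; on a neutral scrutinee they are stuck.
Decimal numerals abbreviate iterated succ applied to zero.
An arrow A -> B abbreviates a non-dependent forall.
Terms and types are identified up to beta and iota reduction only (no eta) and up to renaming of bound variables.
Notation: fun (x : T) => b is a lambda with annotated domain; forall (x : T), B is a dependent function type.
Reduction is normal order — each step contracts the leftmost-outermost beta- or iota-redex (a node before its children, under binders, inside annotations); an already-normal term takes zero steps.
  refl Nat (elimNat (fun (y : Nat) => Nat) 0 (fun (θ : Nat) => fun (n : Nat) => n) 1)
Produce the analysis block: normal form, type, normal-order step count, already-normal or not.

normal form:
  refl Nat 0
the term's type:
  Eq Nat 0 0
steps to reach normal form (normal order): 4
already normal: no
first contracted redex: an elimNat iota-redex


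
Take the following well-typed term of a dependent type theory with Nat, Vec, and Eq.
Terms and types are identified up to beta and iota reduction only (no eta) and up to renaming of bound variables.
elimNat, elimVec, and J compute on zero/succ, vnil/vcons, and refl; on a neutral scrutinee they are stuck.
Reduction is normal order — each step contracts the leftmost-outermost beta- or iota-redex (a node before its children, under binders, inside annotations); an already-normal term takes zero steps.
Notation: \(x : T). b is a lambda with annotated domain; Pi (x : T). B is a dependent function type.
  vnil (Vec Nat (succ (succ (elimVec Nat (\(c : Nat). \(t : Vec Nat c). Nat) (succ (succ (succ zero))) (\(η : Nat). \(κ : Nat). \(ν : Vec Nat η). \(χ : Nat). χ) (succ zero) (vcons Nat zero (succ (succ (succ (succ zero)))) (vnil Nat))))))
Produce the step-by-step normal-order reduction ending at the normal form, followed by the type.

reduction (normal order):
  vnil (Vec Nat (succ (succ (elimVec Nat (\(c : Nat). \(t : Vec Nat c). Nat) (succ (succ (succ zero))) (\(η : Nat). \(κ : Nat). \(ν : Vec Nat η). \(χ : Nat). χ) (succ zero) (vcons Nat zero (succ (succ (succ (succ zero)))) (vnil Nat))))))
  ~> vnil (Vec Nat (succ (succ ((\(c : Nat). \(t : Nat). \(η : Vec Nat c). \(κ : Nat). κ) zero (succ (succ (succ (succ zero)))) (vnil Nat) (elimVec Nat (\(ν : Nat). \(χ : Vec Nat ν). Nat) (succ (succ (succ zero))) (\(p : Nat). \(μ : Nat). \(j : Vec Nat p). \(z : Nat). z) zero (vnil Nat))))))
  ~> vnil (Vec Nat (succ (succ ((\(c : Nat). \(t : Vec Nat zero). \(η : Nat). η) (succ (succ (succ (succ zero)))) (vnil Nat) (elimVec Nat (\(κ : Nat). \(ν : Vec Nat κ). Nat) (succ (succ (succ zero))) (\(χ : Nat). \(p : Nat). \(μ : Vec Nat χ). \(j : Nat). j) zero (vnil Nat))))))
  ~> vnil (Vec Nat (succ (succ ((\(c : Vec Nat zero). \(t : Nat). t) (vnil Nat) (elimVec Nat (\(η : Nat). \(κ : Vec Nat η). Nat) (succ (succ (succ zero))) (\(ν : Nat). \(χ : Nat). \(p : Vec Nat ν). \(μ : Nat). μ) zero (vnil Nat))))))
  ~> vnil (Vec Nat (succ (succ ((\(c : Nat). c) (elimVec Nat (\(t : Nat). \(η : Vec Nat t). Nat) (succ (succ (succ zero))) (\(κ : Nat). \(ν : Nat). \(χ : Vec Nat κ). \(p : Nat). p) zero (vnil Nat))))))
  ~> vnil (Vec Nat (succ (succ (elimVec Nat (\(c : Nat). \(t : Vec Nat c). Nat) (succ (succ (succ zero))) (\(η : Nat). \(κ : Nat). \(ν : Vec Nat η). \(χ : Nat). χ) zero (vnil Nat)))))
  ~> vnil (Vec Nat (succ (succ (succ (succ (succ zero))))))
inferred type:
  Vec (Vec Nat (succ (succ (succ (succ (succ zero)))))) zero


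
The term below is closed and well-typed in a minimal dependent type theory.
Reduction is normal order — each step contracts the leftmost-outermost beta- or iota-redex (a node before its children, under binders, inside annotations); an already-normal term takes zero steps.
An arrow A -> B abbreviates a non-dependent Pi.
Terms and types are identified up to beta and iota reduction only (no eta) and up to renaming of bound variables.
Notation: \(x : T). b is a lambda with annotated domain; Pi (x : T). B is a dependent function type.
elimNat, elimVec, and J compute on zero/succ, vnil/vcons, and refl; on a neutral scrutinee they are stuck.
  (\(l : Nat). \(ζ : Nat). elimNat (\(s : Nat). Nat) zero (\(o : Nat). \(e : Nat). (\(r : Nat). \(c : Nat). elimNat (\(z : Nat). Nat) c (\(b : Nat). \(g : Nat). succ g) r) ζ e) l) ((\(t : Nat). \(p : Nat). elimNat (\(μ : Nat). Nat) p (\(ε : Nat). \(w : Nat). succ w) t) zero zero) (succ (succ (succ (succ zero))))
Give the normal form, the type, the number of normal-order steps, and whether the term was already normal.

normal form:
  zero
the term's type:
  Nat
steps to reach normal form (normal order): 21
already normal: no
first contracted redex: a beta-redex


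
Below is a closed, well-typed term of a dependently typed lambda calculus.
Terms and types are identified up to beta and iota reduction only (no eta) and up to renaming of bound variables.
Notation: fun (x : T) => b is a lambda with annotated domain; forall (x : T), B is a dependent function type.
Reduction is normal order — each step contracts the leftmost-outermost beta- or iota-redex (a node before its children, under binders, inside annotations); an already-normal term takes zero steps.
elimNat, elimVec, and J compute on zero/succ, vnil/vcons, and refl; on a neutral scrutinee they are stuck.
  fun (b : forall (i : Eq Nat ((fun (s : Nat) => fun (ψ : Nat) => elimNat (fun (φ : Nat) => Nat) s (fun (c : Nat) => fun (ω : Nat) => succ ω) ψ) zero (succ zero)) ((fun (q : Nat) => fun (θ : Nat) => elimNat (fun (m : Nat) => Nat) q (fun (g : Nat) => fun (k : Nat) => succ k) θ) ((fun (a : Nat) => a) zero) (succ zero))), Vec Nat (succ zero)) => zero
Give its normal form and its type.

reduced normal form:
  fun (b : forall (i : Eq Nat (succ zero) (succ zero)), Vec Nat (succ zero)) => zero
inferred type:
  forall (b : forall (i : Eq Nat (succ zero) (succ zero)), Vec Nat (succ zero)), Nat
observation: the leftmost-outermost redex is a beta-redex, and normalization takes 13 steps.


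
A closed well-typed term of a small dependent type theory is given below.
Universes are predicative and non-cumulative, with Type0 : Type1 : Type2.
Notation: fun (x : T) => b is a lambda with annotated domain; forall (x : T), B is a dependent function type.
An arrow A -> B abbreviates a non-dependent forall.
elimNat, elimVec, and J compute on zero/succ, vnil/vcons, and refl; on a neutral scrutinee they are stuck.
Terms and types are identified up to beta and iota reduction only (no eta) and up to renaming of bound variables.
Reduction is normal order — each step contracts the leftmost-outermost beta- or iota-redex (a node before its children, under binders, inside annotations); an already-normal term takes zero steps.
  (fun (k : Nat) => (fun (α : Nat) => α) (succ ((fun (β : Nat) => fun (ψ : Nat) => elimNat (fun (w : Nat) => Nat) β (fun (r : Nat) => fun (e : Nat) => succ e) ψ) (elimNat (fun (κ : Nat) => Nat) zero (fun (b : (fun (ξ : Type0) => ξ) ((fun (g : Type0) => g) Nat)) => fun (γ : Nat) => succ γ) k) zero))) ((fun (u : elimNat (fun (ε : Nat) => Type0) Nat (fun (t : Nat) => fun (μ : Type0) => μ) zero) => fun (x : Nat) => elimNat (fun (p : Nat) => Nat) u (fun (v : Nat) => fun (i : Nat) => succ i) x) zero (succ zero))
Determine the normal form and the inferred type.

resulting normal form:
  succ (succ zero)
type:
  Nat


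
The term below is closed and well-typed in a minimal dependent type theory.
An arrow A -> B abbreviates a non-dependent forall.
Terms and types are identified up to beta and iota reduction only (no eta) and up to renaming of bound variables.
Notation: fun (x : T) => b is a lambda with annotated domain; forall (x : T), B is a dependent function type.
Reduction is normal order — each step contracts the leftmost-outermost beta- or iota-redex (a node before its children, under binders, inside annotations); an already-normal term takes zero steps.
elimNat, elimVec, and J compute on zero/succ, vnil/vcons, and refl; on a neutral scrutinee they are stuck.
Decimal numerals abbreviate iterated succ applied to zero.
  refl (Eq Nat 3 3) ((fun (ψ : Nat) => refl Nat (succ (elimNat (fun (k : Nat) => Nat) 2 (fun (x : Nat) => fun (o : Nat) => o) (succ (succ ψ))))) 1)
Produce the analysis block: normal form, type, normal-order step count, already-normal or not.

resulting normal form:
  refl (Eq Nat 3 3) (refl Nat 3)
type:
  Eq (Eq Nat 3 3) (refl Nat 3) (refl Nat 3)
steps to reach normal form (normal order): 11
already normal: no
first redex: a beta-redex


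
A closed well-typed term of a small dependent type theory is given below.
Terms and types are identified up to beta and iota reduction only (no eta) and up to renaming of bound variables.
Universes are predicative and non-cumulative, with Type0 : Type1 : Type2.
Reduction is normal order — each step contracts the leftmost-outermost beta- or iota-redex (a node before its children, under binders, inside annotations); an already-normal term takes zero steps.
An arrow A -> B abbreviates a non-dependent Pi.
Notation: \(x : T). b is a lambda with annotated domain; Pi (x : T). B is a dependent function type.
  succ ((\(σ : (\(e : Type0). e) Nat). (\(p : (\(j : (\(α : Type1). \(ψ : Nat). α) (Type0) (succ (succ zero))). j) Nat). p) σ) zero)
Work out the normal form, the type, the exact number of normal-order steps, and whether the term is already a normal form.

reduced normal form:
  succ zero
inferred type:
  Nat
steps to reach normal form (normal order): 2
term was already normal: no
first redex: a beta-redex


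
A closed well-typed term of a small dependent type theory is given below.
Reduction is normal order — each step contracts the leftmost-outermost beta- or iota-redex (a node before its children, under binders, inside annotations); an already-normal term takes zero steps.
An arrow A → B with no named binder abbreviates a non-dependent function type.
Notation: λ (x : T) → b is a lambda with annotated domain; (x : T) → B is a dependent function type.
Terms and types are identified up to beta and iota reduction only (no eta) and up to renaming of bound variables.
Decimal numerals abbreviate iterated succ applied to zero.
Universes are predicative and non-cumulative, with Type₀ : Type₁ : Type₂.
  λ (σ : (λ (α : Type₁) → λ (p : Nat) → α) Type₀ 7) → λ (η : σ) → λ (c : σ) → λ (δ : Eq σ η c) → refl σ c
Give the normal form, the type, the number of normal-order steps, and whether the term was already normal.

normal form:
  λ (σ : Type₀) → λ (α : σ) → λ (p : σ) → λ (η : Eq σ α p) → refl σ p
type:
  (σ : Type₀) → (α : σ) → (p : σ) → Eq σ α p → Eq σ p p
reduction steps (normal order): 2
started in normal form: no
first redex: a beta-redex


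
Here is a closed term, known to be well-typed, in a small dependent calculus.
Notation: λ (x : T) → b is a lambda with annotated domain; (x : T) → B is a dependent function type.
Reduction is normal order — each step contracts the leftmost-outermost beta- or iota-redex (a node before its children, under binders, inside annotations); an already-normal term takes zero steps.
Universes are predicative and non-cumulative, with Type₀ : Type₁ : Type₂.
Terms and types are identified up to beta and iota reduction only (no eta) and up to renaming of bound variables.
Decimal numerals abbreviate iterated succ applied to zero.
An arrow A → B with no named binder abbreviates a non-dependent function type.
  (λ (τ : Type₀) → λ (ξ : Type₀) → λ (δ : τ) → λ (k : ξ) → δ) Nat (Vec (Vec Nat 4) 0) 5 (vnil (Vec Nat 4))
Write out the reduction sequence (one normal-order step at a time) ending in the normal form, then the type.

reduction (normal order):
  (λ (τ : Type₀) → λ (ξ : Type₀) → λ (δ : τ) → λ (k : ξ) → δ) Nat (Vec (Vec Nat 4) 0) 5 (vnil (Vec Nat 4))
  ~> (λ (τ : Type₀) → λ (ξ : Nat) → λ (δ : τ) → ξ) (Vec (Vec Nat 4) 0) 5 (vnil (Vec Nat 4))
  ~> (λ (τ : Nat) → λ (ξ : Vec (Vec Nat 4) 0) → τ) 5 (vnil (Vec Nat 4))
  ~> (λ (τ : Vec (Vec Nat 4) 0) → 5) (vnil (Vec Nat 4))
  ~> 5
the term's type:
  Nat


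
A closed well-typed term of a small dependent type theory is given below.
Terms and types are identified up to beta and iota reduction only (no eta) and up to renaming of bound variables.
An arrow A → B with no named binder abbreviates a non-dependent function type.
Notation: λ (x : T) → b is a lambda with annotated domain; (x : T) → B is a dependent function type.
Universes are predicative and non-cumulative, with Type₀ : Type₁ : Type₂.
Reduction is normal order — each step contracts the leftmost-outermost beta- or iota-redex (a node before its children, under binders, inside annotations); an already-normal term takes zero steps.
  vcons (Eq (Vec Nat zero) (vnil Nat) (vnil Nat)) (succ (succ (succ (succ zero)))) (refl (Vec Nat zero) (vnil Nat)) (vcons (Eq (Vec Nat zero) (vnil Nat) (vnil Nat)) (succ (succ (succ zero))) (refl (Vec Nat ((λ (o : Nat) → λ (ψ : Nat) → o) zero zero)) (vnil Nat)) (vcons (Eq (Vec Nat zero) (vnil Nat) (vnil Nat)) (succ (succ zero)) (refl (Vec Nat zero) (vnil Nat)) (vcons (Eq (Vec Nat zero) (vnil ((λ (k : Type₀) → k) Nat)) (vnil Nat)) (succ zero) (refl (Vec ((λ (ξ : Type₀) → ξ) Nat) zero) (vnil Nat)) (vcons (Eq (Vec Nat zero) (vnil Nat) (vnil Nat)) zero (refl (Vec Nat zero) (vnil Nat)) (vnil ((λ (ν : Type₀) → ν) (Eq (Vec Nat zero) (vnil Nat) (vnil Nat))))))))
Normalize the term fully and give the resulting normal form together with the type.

normal form:
  vcons (Eq (Vec Nat zero) (vnil Nat) (vnil Nat)) (succ (succ (succ (succ zero)))) (refl (Vec Nat zero) (vnil Nat)) (vcons (Eq (Vec Nat zero) (vnil Nat) (vnil Nat)) (succ (succ (succ zero))) (refl (Vec Nat zero) (vnil Nat)) (vcons (Eq (Vec Nat zero) (vnil Nat) (vnil Nat)) (succ (succ zero)) (refl (Vec Nat zero) (vnil Nat)) (vcons (Eq (Vec Nat zero) (vnil Nat) (vnil Nat)) (succ zero) (refl (Vec Nat zero) (vnil Nat)) (vcons (Eq (Vec Nat zero) (vnil Nat) (vnil Nat)) zero (refl (Vec Nat zero) (vnil Nat)) (vnil (Eq (Vec Nat zero) (vnil Nat) (vnil Nat)))))))
the term's type:
  Vec (Eq (Vec Nat zero) (vnil Nat) (vnil Nat)) (succ (succ (succ (succ (succ zero)))))


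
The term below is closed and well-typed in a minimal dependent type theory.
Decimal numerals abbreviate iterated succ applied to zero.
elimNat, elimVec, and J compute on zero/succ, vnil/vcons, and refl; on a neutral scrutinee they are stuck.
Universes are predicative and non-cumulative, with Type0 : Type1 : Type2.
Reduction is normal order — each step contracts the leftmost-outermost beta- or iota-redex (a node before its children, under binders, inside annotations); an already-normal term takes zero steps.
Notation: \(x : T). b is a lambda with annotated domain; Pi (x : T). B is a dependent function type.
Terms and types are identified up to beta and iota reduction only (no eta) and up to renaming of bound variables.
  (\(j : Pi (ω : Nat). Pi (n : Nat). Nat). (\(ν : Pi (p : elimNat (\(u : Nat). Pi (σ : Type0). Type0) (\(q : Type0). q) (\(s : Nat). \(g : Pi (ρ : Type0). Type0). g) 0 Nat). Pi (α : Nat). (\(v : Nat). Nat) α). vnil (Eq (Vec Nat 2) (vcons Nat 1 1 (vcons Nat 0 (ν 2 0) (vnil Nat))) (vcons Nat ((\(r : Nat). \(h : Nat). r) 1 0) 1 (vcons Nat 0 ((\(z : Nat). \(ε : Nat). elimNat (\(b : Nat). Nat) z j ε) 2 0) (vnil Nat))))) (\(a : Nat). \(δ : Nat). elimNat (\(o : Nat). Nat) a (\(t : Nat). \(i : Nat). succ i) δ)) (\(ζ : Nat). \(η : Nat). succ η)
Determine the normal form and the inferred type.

reduced normal form:
  vnil (Eq (Vec Nat 2) (vcons Nat 1 1 (vcons Nat 0 2 (vnil Nat))) (vcons Nat 1 1 (vcons Nat 0 2 (vnil Nat))))
the term's type:
  Vec (Eq (Vec Nat 2) (vcons Nat 1 1 (vcons Nat 0 2 (vnil Nat))) (vcons Nat 1 1 (vcons Nat 0 2 (vnil Nat)))) 0
observation: the leftmost-outermost redex is a beta-redex, and normalization takes 10 steps.


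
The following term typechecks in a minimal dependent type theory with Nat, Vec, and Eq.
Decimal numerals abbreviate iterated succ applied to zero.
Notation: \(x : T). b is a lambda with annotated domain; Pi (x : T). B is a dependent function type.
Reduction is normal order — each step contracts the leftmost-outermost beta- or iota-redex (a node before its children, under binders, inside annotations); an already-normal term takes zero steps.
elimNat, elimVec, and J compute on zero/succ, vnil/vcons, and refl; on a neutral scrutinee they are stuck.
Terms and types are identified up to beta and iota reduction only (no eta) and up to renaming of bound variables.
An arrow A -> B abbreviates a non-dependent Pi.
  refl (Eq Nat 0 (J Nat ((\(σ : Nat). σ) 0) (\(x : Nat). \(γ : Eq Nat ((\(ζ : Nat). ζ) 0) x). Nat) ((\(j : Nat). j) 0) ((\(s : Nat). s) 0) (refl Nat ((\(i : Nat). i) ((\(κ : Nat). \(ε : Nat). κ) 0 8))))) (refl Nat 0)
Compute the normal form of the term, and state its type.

reduced normal form:
  refl (Eq Nat 0 0) (refl Nat 0)
type:
  Eq (Eq Nat 0 0) (refl Nat 0) (refl Nat 0)
observation: the leftmost-outermost redex is a J iota-redex, and normalization takes 2 steps.
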